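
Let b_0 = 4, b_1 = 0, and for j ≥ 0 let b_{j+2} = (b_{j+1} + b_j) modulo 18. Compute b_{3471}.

14

Computing terms: b_0 = 4,  b_1 = 0,  b_2 = 4,  b_3 = 4,  b_4 = 8,  b_5 = 12,  b_6 = 2,  b_7 = 14,  b_8 = 16,  b_9 = 12,  b_{10} = 10,  b_{11} = 4,  b_{12} = 14,  b_{13} = 0,  b_{14} = 14,  b_{15} = 14,  b_{16} = 10,  b_{17} = 6,  b_{18} = 16,  b_{19} = 4,  b_{20} = 2,  b_{21} = 6,  b_{22} = 8,  b_{23} = 14,  b_{24} = 4,  b_{25} = 0.
The sequence repeats with period 24.
So b_{3471} = b_{0 + ((3471-0) mod 24)} = b_{15} = 14.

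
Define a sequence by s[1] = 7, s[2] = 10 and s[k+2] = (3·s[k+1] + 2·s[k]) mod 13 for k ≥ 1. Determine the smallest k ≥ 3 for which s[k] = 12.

6

Computing terms: s[1] = 7,  s[2] = 10,  s[3] = 5,  s[4] = 9,  s[5] = 11,  s[6] = 12,  s[7] = 6,  s[8] = 3,  s[9] = 8,  s[10] = 4,  s[11] = 2,  s[12] = 1,  s[13] = 7,  s[14] = 10.
The sequence repeats with period 12.
The value 12 first appears (with k ≥ 3) at s[6].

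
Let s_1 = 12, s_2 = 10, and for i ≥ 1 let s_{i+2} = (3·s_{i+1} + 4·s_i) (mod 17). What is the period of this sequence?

4

Listing terms: s_1 = 12, s_2 = 10, s_3 = 10, s_4 = 2, s_5 = 12, s_6 = 10.
The sequence repeats with period 4.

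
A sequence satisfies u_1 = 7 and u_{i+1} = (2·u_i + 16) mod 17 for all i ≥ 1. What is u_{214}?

6

Computing terms: u_1 = 7, u_2 = 13, u_3 = 8, u_4 = 15, u_5 = 12, u_6 = 6, u_7 = 11, u_8 = 4, u_9 = 7.
The sequence repeats with period 8.
(214 - 1) mod 8 = 5, so u_{214} = u_6 = 6.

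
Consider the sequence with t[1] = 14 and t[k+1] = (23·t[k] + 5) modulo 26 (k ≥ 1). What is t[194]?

Computing terms: t[1] = 14; t[2] = 15; t[3] = 12; t[4] = 21; t[5] = 20; t[6] = 23; t[7] = 14.
Since t[7] = t[1] = 14, the sequence is periodic with period 6.
So t[194] = t[1 + ((194-1) mod 6)] = t[2] = 15.

15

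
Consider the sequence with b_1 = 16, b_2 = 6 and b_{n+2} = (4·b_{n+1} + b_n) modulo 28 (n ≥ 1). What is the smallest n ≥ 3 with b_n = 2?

8

Computing terms: b_1 = 16,  b_2 = 6,  b_3 = 12,  b_4 = 26,  b_5 = 4,  b_6 = 14,  b_7 = 4,  b_8 = 2,  b_9 = 12,  b_{10} = 22,  b_{11} = 16,  b_{12} = 2,  b_{13} = 24,  b_{14} = 14,  b_{15} = 24,  b_{16} = 26,  b_{17} = 16,  b_{18} = 6.
Since (b_{17}, b_{18}) = (b_1, b_2) = (16, 6) (two consecutive terms determine the rest), the sequence is periodic with period 16.
The value 2 first appears (with n ≥ 3) at b_8.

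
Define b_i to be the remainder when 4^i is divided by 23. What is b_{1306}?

Computing terms: b_0 = 1, b_1 = 4, b_2 = 16, b_3 = 18, b_4 = 3, b_5 = 12, b_6 = 2, b_7 = 8, b_8 = 9, b_9 = 13, b_{10} = 6, b_{11} = 1.
Since b_{11} = b_0 = 1, the sequence is periodic with period 11.
So b_{1306} = b_{0 + ((1306-0) mod 11)} = b_8 = 9.

9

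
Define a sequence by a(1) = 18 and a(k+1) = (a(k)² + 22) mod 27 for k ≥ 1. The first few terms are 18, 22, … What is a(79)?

26

a(1) = 18; a(2) = 22; a(3) = 20; a(4) = 17; a(5) = 14; a(6) = 2; a(7) = 26; a(8) = 23; a(9) = 11; a(10) = 8; a(11) = 5; a(12) = 20.
Since a(12) = a(3) = 20, the sequence is eventually periodic: after a pre-period of length 2 it cycles with period 9.
For k ≥ 3, a(k) depends only on (k - 3) mod 9. (79 - 3) mod 9 = 4, so a(79) = a(7) = 26.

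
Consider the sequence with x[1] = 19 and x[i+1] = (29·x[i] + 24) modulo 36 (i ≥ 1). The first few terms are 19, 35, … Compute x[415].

x[1] = 19,  x[2] = 35,  x[3] = 31,  x[4] = 23,  x[5] = 7,  x[6] = 11,  x[7] = 19.
Since x[7] = x[1] = 19, the sequence is periodic with period 6.
(415 - 1) mod 6 = 0, so x[415] = x[1] = 19.

19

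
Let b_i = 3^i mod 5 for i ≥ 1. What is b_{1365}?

We have b_1 = 3,  b_2 = 4,  b_3 = 2,  b_4 = 1,  b_5 = 3.
Since b_5 = b_1 = 3, the sequence is periodic with period 4.
(1365 - 1) mod 4 = 0, so b_{1365} = b_1 = 3.

3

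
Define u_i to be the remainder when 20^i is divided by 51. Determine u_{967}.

11

u_1 = 20,  u_2 = 43,  u_3 = 44,  u_4 = 13,  u_5 = 5,  u_6 = 49,  u_7 = 11,  u_8 = 16,  u_9 = 14,  u_{10} = 25,  u_{11} = 41,  u_{12} = 4,  u_{13} = 29,  u_{14} = 19,  u_{15} = 23,  u_{16} = 1,  u_{17} = 20.
The sequence repeats with period 16.
So u_{967} = u_{1 + ((967-1) mod 16)} = u_7 = 11.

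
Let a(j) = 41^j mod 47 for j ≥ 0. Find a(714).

6

a(0) = 1, a(1) = 41, a(2) = 36, a(3) = 19, a(4) = 27, a(5) = 26, a(6) = 32, a(7) = 43, a(8) = 24, a(9) = 44, a(10) = 18, a(11) = 33, a(12) = 37, a(13) = 13, a(14) = 16, a(15) = 45, a(16) = 12, a(17) = 22, a(18) = 9, a(19) = 40, a(20) = 42, a(21) = 30, a(22) = 8, a(23) = 46, a(24) = 6, a(25) = 11, a(26) = 28, a(27) = 20, a(28) = 21, a(29) = 15, a(30) = 4, a(31) = 23, a(32) = 3, a(33) = 29, a(34) = 14, a(35) = 10, a(36) = 34, a(37) = 31, a(38) = 2, a(39) = 35, a(40) = 25, a(41) = 38, a(42) = 7, a(43) = 5, a(44) = 17, a(45) = 39, a(46) = 1.
The sequence repeats with period 46.
(714 - 0) mod 46 = 24, so a(714) = a(24) = 6.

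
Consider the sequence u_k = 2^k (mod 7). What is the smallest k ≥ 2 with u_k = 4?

u_1 = 2,  u_2 = 4,  u_3 = 1,  u_4 = 2.
The sequence repeats with period 3.
The value 4 first appears (with k ≥ 2) at u_2.

2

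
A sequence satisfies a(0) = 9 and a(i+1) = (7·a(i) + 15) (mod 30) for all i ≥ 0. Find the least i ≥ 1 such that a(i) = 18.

1

a(0) = 9, a(1) = 18, a(2) = 21, a(3) = 12, a(4) = 9.
Since a(4) = a(0) = 9, the sequence is periodic with period 4.
The value 18 first appears (with i ≥ 1) at a(1).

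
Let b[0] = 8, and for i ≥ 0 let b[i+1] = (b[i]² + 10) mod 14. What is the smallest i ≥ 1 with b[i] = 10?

Computing terms: b[0] = 8,  b[1] = 4,  b[2] = 12,  b[3] = 0,  b[4] = 10,  b[5] = 12.
Since b[5] = b[2] = 12, the sequence is eventually periodic: after a pre-period of length 2 it cycles with period 3.
The value 10 first appears (with i ≥ 1) at b[4].

4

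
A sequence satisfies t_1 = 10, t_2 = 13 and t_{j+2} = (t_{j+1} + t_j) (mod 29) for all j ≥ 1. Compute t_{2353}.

Listing terms: t_1 = 10; t_2 = 13; t_3 = 23; t_4 = 7; t_5 = 1; t_6 = 8; t_7 = 9; t_8 = 17; t_9 = 26; t_{10} = 14; t_{11} = 11; t_{12} = 25; t_{13} = 7; t_{14} = 3; t_{15} = 10; t_{16} = 13.
Since (t_{15}, t_{16}) = (t_1, t_2) = (10, 13) (two consecutive terms determine the rest), the sequence is periodic with period 14.
So t_{2353} = t_{1 + ((2353-1) mod 14)} = t_1 = 10.

10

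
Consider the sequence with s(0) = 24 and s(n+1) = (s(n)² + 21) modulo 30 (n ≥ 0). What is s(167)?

Listing terms: s(0) = 24, s(1) = 27, s(2) = 0, s(3) = 21, s(4) = 12, s(5) = 15, s(6) = 6, s(7) = 27.
Since s(7) = s(1) = 27, the sequence is eventually periodic: after a pre-period of length 1 it cycles with period 6.
For n ≥ 1, s(n) depends only on (n - 1) mod 6. (167 - 1) mod 6 = 4, so s(167) = s(5) = 15.

15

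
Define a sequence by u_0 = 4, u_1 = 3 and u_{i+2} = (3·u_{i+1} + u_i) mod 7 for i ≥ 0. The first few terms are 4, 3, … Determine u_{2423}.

2

u_0 = 4,  u_1 = 3,  u_2 = 6,  u_3 = 0,  u_4 = 6,  u_5 = 4,  u_6 = 4,  u_7 = 2,  u_8 = 3,  u_9 = 4,  u_{10} = 1,  u_{11} = 0,  u_{12} = 1,  u_{13} = 3,  u_{14} = 3,  u_{15} = 5,  u_{16} = 4,  u_{17} = 3.
The sequence repeats with period 16.
So u_{2423} = u_{0 + ((2423-0) mod 16)} = u_7 = 2.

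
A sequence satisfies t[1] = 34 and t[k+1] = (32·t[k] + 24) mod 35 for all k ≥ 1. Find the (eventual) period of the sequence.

t[1] = 34, t[2] = 27, t[3] = 13, t[4] = 20, t[5] = 34.
The sequence repeats with period 4.

4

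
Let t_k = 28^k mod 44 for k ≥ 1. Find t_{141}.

28

Listing terms: t_1 = 28, t_2 = 36, t_3 = 40, t_4 = 20, t_5 = 32, t_6 = 16, t_7 = 8, t_8 = 4, t_9 = 24, t_{10} = 12, t_{11} = 28.
The sequence repeats with period 10.
So t_{141} = t_{1 + ((141-1) mod 10)} = t_1 = 28.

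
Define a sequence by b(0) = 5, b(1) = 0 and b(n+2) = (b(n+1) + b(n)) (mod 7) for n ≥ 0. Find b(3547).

b(0) = 5,  b(1) = 0,  b(2) = 5,  b(3) = 5,  b(4) = 3,  b(5) = 1,  b(6) = 4,  b(7) = 5,  b(8) = 2,  b(9) = 0,  b(10) = 2,  b(11) = 2,  b(12) = 4,  b(13) = 6,  b(14) = 3,  b(15) = 2,  b(16) = 5,  b(17) = 0.
The sequence repeats with period 16.
So b(3547) = b(0 + ((3547-0) mod 16)) = b(11) = 2.

2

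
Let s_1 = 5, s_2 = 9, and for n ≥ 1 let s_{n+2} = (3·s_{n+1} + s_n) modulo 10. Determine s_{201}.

Listing terms: s_1 = 5,  s_2 = 9,  s_3 = 2,  s_4 = 5,  s_5 = 7,  s_6 = 6,  s_7 = 5,  s_8 = 1,  s_9 = 8,  s_{10} = 5,  s_{11} = 3,  s_{12} = 4,  s_{13} = 5,  s_{14} = 9.
Since (s_{13}, s_{14}) = (s_1, s_2) = (5, 9) (two consecutive terms determine the rest), the sequence is periodic with period 12.
(201 - 1) mod 12 = 8, so s_{201} = s_9 = 8.

8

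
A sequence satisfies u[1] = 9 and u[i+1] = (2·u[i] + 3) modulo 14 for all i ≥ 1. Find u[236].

Computing terms: u[1] = 9; u[2] = 7; u[3] = 3; u[4] = 9.
The sequence repeats with period 3.
So u[236] = u[1 + ((236-1) mod 3)] = u[2] = 7.

7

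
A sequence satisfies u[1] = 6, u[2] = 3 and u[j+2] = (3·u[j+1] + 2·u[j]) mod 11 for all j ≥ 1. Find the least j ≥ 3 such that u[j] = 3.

Listing terms: u[1] = 6; u[2] = 3; u[3] = 10; u[4] = 3; u[5] = 7; u[6] = 5; u[7] = 7; u[8] = 9; u[9] = 8; u[10] = 9; u[11] = 10; u[12] = 4; u[13] = 10; u[14] = 5; u[15] = 2; u[16] = 5; u[17] = 8; u[18] = 1; u[19] = 8; u[20] = 4; u[21] = 6; u[22] = 4; u[23] = 2; u[24] = 3; u[25] = 2; u[26] = 1; u[27] = 7; u[28] = 1; u[29] = 6; u[30] = 9; u[31] = 6; u[32] = 3.
The sequence repeats with period 30.
The value 3 first appears (with j ≥ 3) at u[4].

4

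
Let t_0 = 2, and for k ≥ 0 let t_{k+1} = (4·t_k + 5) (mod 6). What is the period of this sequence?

3

t_0 = 2,  t_1 = 1,  t_2 = 3,  t_3 = 5,  t_4 = 1.
Since t_4 = t_1 = 1, the sequence is eventually periodic: after a pre-period of length 1 it cycles with period 3.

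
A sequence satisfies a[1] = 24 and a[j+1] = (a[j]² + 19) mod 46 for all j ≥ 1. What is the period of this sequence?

We have a[1] = 24; a[2] = 43; a[3] = 28; a[4] = 21; a[5] = 0; a[6] = 19; a[7] = 12; a[8] = 25; a[9] = 0.
Since a[9] = a[5] = 0, the sequence is eventually periodic: after a pre-period of length 4 it cycles with period 4.

4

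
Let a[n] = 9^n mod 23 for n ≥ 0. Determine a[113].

16

Listing terms: a[0] = 1; a[1] = 9; a[2] = 12; a[3] = 16; a[4] = 6; a[5] = 8; a[6] = 3; a[7] = 4; a[8] = 13; a[9] = 2; a[10] = 18; a[11] = 1.
The sequence repeats with period 11.
So a[113] = a[0 + ((113-0) mod 11)] = a[3] = 16.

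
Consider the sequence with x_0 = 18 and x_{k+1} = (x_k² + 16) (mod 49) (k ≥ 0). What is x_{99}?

We have x_0 = 18; x_1 = 46; x_2 = 25; x_3 = 4; x_4 = 32; x_5 = 11; x_6 = 39; x_7 = 18.
The sequence repeats with period 7.
(99 - 0) mod 7 = 1, so x_{99} = x_1 = 46.

46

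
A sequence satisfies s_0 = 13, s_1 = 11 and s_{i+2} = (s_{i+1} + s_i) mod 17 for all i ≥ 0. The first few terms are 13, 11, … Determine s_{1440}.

13

We have s_0 = 13,  s_1 = 11,  s_2 = 7,  s_3 = 1,  s_4 = 8,  s_5 = 9,  s_6 = 0,  s_7 = 9,  s_8 = 9,  s_9 = 1,  s_{10} = 10,  s_{11} = 11,  s_{12} = 4,  s_{13} = 15,  s_{14} = 2,  s_{15} = 0,  s_{16} = 2,  s_{17} = 2,  s_{18} = 4,  s_{19} = 6,  s_{20} = 10,  s_{21} = 16,  s_{22} = 9,  s_{23} = 8,  s_{24} = 0,  s_{25} = 8,  s_{26} = 8,  s_{27} = 16,  s_{28} = 7,  s_{29} = 6,  s_{30} = 13,  s_{31} = 2,  s_{32} = 15,  s_{33} = 0,  s_{34} = 15,  s_{35} = 15,  s_{36} = 13,  s_{37} = 11.
The sequence repeats with period 36.
So s_{1440} = s_{0 + ((1440-0) mod 36)} = s_0 = 13.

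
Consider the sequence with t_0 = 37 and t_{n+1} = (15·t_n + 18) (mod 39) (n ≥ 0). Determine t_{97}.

t_0 = 37, t_1 = 27, t_2 = 33, t_3 = 6, t_4 = 30, t_5 = 0, t_6 = 18, t_7 = 15, t_8 = 9, t_9 = 36, t_{10} = 12, t_{11} = 3, t_{12} = 24, t_{13} = 27.
Since t_{13} = t_1 = 27, the sequence is eventually periodic: after a pre-period of length 1 it cycles with period 12.
For n ≥ 1, t_n depends only on (n - 1) mod 12. (97 - 1) mod 12 = 0, so t_{97} = t_1 = 27.

27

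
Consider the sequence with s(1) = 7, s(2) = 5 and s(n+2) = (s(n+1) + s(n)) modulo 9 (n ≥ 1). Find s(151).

3

s(1) = 7; s(2) = 5; s(3) = 3; s(4) = 8; s(5) = 2; s(6) = 1; s(7) = 3; s(8) = 4; s(9) = 7; s(10) = 2; s(11) = 0; s(12) = 2; s(13) = 2; s(14) = 4; s(15) = 6; s(16) = 1; s(17) = 7; s(18) = 8; s(19) = 6; s(20) = 5; s(21) = 2; s(22) = 7; s(23) = 0; s(24) = 7; s(25) = 7; s(26) = 5.
The sequence repeats with period 24.
(151 - 1) mod 24 = 6, so s(151) = s(7) = 3.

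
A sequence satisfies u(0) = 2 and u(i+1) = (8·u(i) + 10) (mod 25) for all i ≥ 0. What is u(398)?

8

Computing terms: u(0) = 2,  u(1) = 1,  u(2) = 18,  u(3) = 4,  u(4) = 17,  u(5) = 21,  u(6) = 3,  u(7) = 9,  u(8) = 7,  u(9) = 16,  u(10) = 13,  u(11) = 14,  u(12) = 22,  u(13) = 11,  u(14) = 23,  u(15) = 19,  u(16) = 12,  u(17) = 6,  u(18) = 8,  u(19) = 24,  u(20) = 2.
Since u(20) = u(0) = 2, the sequence is periodic with period 20.
So u(398) = u(0 + ((398-0) mod 20)) = u(18) = 8.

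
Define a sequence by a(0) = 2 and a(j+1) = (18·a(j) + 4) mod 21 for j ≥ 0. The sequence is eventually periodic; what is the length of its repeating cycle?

3

Computing terms: a(0) = 2, a(1) = 19, a(2) = 10, a(3) = 16, a(4) = 19.
Since a(4) = a(1) = 19, the sequence is eventually periodic: after a pre-period of length 1 it cycles with period 3.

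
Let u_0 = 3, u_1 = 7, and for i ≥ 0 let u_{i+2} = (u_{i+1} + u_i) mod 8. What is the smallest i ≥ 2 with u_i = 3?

u_0 = 3; u_1 = 7; u_2 = 2; u_3 = 1; u_4 = 3; u_5 = 4; u_6 = 7; u_7 = 3; u_8 = 2; u_9 = 5; u_{10} = 7; u_{11} = 4; u_{12} = 3; u_{13} = 7.
Since (u_{12}, u_{13}) = (u_0, u_1) = (3, 7) (two consecutive terms determine the rest), the sequence is periodic with period 12.
The value 3 first appears (with i ≥ 2) at u_4.

4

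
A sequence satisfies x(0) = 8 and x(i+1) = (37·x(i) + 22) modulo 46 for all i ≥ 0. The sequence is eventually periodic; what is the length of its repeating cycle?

x(0) = 8,  x(1) = 42,  x(2) = 12,  x(3) = 6,  x(4) = 14,  x(5) = 34,  x(6) = 38,  x(7) = 2,  x(8) = 4,  x(9) = 32,  x(10) = 10,  x(11) = 24,  x(12) = 36,  x(13) = 20,  x(14) = 26,  x(15) = 18,  x(16) = 44,  x(17) = 40,  x(18) = 30,  x(19) = 28,  x(20) = 0,  x(21) = 22,  x(22) = 8.
Since x(22) = x(0) = 8, the sequence is periodic with period 22.

22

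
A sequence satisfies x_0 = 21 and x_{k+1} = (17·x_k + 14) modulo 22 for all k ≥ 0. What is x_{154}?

9

Listing terms: x_0 = 21; x_1 = 19; x_2 = 7; x_3 = 1; x_4 = 9; x_5 = 13; x_6 = 15; x_7 = 5; x_8 = 11; x_9 = 3; x_{10} = 21.
Since x_{10} = x_0 = 21, the sequence is periodic with period 10.
(154 - 0) mod 10 = 4, so x_{154} = x_4 = 9.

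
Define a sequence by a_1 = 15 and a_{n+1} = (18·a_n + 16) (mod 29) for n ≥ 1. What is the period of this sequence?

28

Computing terms: a_1 = 15,  a_2 = 25,  a_3 = 2,  a_4 = 23,  a_5 = 24,  a_6 = 13,  a_7 = 18,  a_8 = 21,  a_9 = 17,  a_{10} = 3,  a_{11} = 12,  a_{12} = 0,  a_{13} = 16,  a_{14} = 14,  a_{15} = 7,  a_{16} = 26,  a_{17} = 20,  a_{18} = 28,  a_{19} = 27,  a_{20} = 9,  a_{21} = 4,  a_{22} = 1,  a_{23} = 5,  a_{24} = 19,  a_{25} = 10,  a_{26} = 22,  a_{27} = 6,  a_{28} = 8,  a_{29} = 15.
Since a_{29} = a_1 = 15, the sequence is periodic with period 28.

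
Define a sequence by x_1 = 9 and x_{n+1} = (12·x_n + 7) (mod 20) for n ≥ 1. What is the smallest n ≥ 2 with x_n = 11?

4

x_1 = 9, x_2 = 15, x_3 = 7, x_4 = 11, x_5 = 19, x_6 = 15.
Since x_6 = x_2 = 15, the sequence is eventually periodic: after a pre-period of length 1 it cycles with period 4.
The value 11 first appears (with n ≥ 2) at x_4.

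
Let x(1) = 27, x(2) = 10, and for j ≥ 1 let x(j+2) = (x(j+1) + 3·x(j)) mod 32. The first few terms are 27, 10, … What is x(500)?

2

We have x(1) = 27, x(2) = 10, x(3) = 27, x(4) = 25, x(5) = 10, x(6) = 21, x(7) = 19, x(8) = 18, x(9) = 11, x(10) = 1, x(11) = 2, x(12) = 5, x(13) = 11, x(14) = 26, x(15) = 27, x(16) = 9, x(17) = 26, x(18) = 21, x(19) = 3, x(20) = 2, x(21) = 11, x(22) = 17, x(23) = 18, x(24) = 5, x(25) = 27, x(26) = 10.
The sequence repeats with period 24.
(500 - 1) mod 24 = 19, so x(500) = x(20) = 2.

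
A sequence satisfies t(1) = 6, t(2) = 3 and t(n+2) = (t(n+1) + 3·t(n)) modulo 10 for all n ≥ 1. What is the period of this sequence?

Listing terms: t(1) = 6,  t(2) = 3,  t(3) = 1,  t(4) = 0,  t(5) = 3,  t(6) = 3,  t(7) = 2,  t(8) = 1,  t(9) = 7,  t(10) = 0,  t(11) = 1,  t(12) = 1,  t(13) = 4,  t(14) = 7,  t(15) = 9,  t(16) = 0,  t(17) = 7,  t(18) = 7,  t(19) = 8,  t(20) = 9,  t(21) = 3,  t(22) = 0,  t(23) = 9,  t(24) = 9,  t(25) = 6,  t(26) = 3.
Since (t(25), t(26)) = (t(1), t(2)) = (6, 3) (two consecutive terms determine the rest), the sequence is periodic with period 24.

24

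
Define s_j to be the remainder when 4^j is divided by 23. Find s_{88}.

1

Listing terms: s_0 = 1,  s_1 = 4,  s_2 = 16,  s_3 = 18,  s_4 = 3,  s_5 = 12,  s_6 = 2,  s_7 = 8,  s_8 = 9,  s_9 = 13,  s_{10} = 6,  s_{11} = 1.
The sequence repeats with period 11.
So s_{88} = s_{0 + ((88-0) mod 11)} = s_0 = 1.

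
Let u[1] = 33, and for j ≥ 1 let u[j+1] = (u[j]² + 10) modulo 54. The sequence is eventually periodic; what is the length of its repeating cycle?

3

Listing terms: u[1] = 33, u[2] = 19, u[3] = 47, u[4] = 5, u[5] = 35, u[6] = 47.
Since u[6] = u[3] = 47, the sequence is eventually periodic: after a pre-period of length 2 it cycles with period 3.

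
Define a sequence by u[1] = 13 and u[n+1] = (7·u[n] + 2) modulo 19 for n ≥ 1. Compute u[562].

13

We have u[1] = 13; u[2] = 17; u[3] = 7; u[4] = 13.
Since u[4] = u[1] = 13, the sequence is periodic with period 3.
(562 - 1) mod 3 = 0, so u[562] = u[1] = 13.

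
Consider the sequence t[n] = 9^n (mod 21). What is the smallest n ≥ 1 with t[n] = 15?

t[0] = 1,  t[1] = 9,  t[2] = 18,  t[3] = 15,  t[4] = 9.
Since t[4] = t[1] = 9, the sequence is eventually periodic: after a pre-period of length 1 it cycles with period 3.
The value 15 first appears (with n ≥ 1) at t[3].

3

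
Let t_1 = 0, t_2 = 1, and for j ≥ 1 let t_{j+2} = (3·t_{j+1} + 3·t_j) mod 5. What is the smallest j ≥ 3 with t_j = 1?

Computing terms: t_1 = 0,  t_2 = 1,  t_3 = 3,  t_4 = 2,  t_5 = 0,  t_6 = 1.
The sequence repeats with period 4.
The value 1 next appears (with j ≥ 3) at t_6.

6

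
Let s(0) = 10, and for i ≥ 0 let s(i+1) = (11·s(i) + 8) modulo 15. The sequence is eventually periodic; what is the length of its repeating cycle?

Computing terms: s(0) = 10; s(1) = 13; s(2) = 1; s(3) = 4; s(4) = 7; s(5) = 10.
The sequence repeats with period 5.

5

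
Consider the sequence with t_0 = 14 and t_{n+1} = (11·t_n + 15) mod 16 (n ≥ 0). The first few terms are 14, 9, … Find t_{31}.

13

We have t_0 = 14,  t_1 = 9,  t_2 = 2,  t_3 = 5,  t_4 = 6,  t_5 = 1,  t_6 = 10,  t_7 = 13,  t_8 = 14.
The sequence repeats with period 8.
(31 - 0) mod 8 = 7, so t_{31} = t_7 = 13.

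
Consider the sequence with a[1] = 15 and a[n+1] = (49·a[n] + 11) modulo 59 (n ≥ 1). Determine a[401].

We have a[1] = 15; a[2] = 38; a[3] = 44; a[4] = 43; a[5] = 53; a[6] = 12; a[7] = 9; a[8] = 39; a[9] = 34; a[10] = 25; a[11] = 56; a[12] = 41; a[13] = 14; a[14] = 48; a[15] = 3; a[16] = 40; a[17] = 24; a[18] = 7; a[19] = 0; a[20] = 11; a[21] = 19; a[22] = 57; a[23] = 31; a[24] = 55; a[25] = 51; a[26] = 32; a[27] = 45; a[28] = 33; a[29] = 35; a[30] = 15.
Since a[30] = a[1] = 15, the sequence is periodic with period 29.
(401 - 1) mod 29 = 23, so a[401] = a[24] = 55.

55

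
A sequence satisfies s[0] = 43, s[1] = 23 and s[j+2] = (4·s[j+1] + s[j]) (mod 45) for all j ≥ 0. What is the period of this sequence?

40

s[0] = 43, s[1] = 23, s[2] = 0, s[3] = 23, s[4] = 2, s[5] = 31, s[6] = 36, s[7] = 40, s[8] = 16, s[9] = 14, s[10] = 27, s[11] = 32, s[12] = 20, s[13] = 22, s[14] = 18, s[15] = 4, s[16] = 34, s[17] = 5, s[18] = 9, s[19] = 41, s[20] = 38, s[21] = 13, s[22] = 0, s[23] = 13, s[24] = 7, s[25] = 41, s[26] = 36, s[27] = 5, s[28] = 11, s[29] = 4, s[30] = 27, s[31] = 22, s[32] = 25, s[33] = 32, s[34] = 18, s[35] = 14, s[36] = 29, s[37] = 40, s[38] = 9, s[39] = 31, s[40] = 43, s[41] = 23.
Since (s[40], s[41]) = (s[0], s[1]) = (43, 23) (two consecutive terms determine the rest), the sequence is periodic with period 40.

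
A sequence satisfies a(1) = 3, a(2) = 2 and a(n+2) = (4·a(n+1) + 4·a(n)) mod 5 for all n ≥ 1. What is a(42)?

Listing terms: a(1) = 3,  a(2) = 2,  a(3) = 0,  a(4) = 3,  a(5) = 2.
The sequence repeats with period 3.
(42 - 1) mod 3 = 2, so a(42) = a(3) = 0.

0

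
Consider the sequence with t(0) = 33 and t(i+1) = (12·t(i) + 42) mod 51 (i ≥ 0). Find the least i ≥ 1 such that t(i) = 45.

Computing terms: t(0) = 33, t(1) = 30, t(2) = 45, t(3) = 21, t(4) = 39, t(5) = 0, t(6) = 42, t(7) = 36, t(8) = 15, t(9) = 18, t(10) = 3, t(11) = 27, t(12) = 9, t(13) = 48, t(14) = 6, t(15) = 12, t(16) = 33.
The sequence repeats with period 16.
The value 45 first appears (with i ≥ 1) at t(2).

2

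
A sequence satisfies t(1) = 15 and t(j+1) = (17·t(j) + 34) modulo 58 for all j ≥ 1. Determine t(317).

t(1) = 15,  t(2) = 57,  t(3) = 17,  t(4) = 33,  t(5) = 15.
The sequence repeats with period 4.
(317 - 1) mod 4 = 0, so t(317) = t(1) = 15.

15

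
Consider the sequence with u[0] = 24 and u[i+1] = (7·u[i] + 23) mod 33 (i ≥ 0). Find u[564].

21

u[0] = 24,  u[1] = 26,  u[2] = 7,  u[3] = 6,  u[4] = 32,  u[5] = 16,  u[6] = 3,  u[7] = 11,  u[8] = 1,  u[9] = 30,  u[10] = 2,  u[11] = 4,  u[12] = 18,  u[13] = 17,  u[14] = 10,  u[15] = 27,  u[16] = 14,  u[17] = 22,  u[18] = 12,  u[19] = 8,  u[20] = 13,  u[21] = 15,  u[22] = 29,  u[23] = 28,  u[24] = 21,  u[25] = 5,  u[26] = 25,  u[27] = 0,  u[28] = 23,  u[29] = 19,  u[30] = 24.
The sequence repeats with period 30.
(564 - 0) mod 30 = 24, so u[564] = u[24] = 21.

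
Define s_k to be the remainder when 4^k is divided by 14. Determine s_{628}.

Listing terms: s_1 = 4; s_2 = 2; s_3 = 8; s_4 = 4.
Since s_4 = s_1 = 4, the sequence is periodic with period 3.
(628 - 1) mod 3 = 0, so s_{628} = s_1 = 4.

4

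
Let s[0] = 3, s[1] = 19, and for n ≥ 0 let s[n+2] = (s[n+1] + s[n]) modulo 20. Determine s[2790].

Listing terms: s[0] = 3, s[1] = 19, s[2] = 2, s[3] = 1, s[4] = 3, s[5] = 4, s[6] = 7, s[7] = 11, s[8] = 18, s[9] = 9, s[10] = 7, s[11] = 16, s[12] = 3, s[13] = 19.
Since (s[12], s[13]) = (s[0], s[1]) = (3, 19) (two consecutive terms determine the rest), the sequence is periodic with period 12.
(2790 - 0) mod 12 = 6, so s[2790] = s[6] = 7.

7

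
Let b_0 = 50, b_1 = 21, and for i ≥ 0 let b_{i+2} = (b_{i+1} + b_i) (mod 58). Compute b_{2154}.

Computing terms: b_0 = 50,  b_1 = 21,  b_2 = 13,  b_3 = 34,  b_4 = 47,  b_5 = 23,  b_6 = 12,  b_7 = 35,  b_8 = 47,  b_9 = 24,  b_{10} = 13,  b_{11} = 37,  b_{12} = 50,  b_{13} = 29,  b_{14} = 21,  b_{15} = 50,  b_{16} = 13,  b_{17} = 5,  b_{18} = 18,  b_{19} = 23,  b_{20} = 41,  b_{21} = 6,  b_{22} = 47,  b_{23} = 53,  b_{24} = 42,  b_{25} = 37,  b_{26} = 21,  b_{27} = 0,  b_{28} = 21,  b_{29} = 21,  b_{30} = 42,  b_{31} = 5,  b_{32} = 47,  b_{33} = 52,  b_{34} = 41,  b_{35} = 35,  b_{36} = 18,  b_{37} = 53,  b_{38} = 13,  b_{39} = 8,  b_{40} = 21,  b_{41} = 29,  b_{42} = 50,  b_{43} = 21.
Since (b_{42}, b_{43}) = (b_0, b_1) = (50, 21) (two consecutive terms determine the rest), the sequence is periodic with period 42.
So b_{2154} = b_{0 + ((2154-0) mod 42)} = b_{12} = 50.

50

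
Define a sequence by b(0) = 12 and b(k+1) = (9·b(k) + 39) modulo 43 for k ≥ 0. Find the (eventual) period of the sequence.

We have b(0) = 12; b(1) = 18; b(2) = 29; b(3) = 42; b(4) = 30; b(5) = 8; b(6) = 25; b(7) = 6; b(8) = 7; b(9) = 16; b(10) = 11; b(11) = 9; b(12) = 34; b(13) = 1; b(14) = 5; b(15) = 41; b(16) = 21; b(17) = 13; b(18) = 27; b(19) = 24; b(20) = 40; b(21) = 12.
The sequence repeats with period 21.

21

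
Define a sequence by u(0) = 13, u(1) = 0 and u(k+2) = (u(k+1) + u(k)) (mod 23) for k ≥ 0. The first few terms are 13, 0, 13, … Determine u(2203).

Computing terms: u(0) = 13; u(1) = 0; u(2) = 13; u(3) = 13; u(4) = 3; u(5) = 16; u(6) = 19; u(7) = 12; u(8) = 8; u(9) = 20; u(10) = 5; u(11) = 2; u(12) = 7; u(13) = 9; u(14) = 16; u(15) = 2; u(16) = 18; u(17) = 20; u(18) = 15; u(19) = 12; u(20) = 4; u(21) = 16; u(22) = 20; u(23) = 13; u(24) = 10; u(25) = 0; u(26) = 10; u(27) = 10; u(28) = 20; u(29) = 7; u(30) = 4; u(31) = 11; u(32) = 15; u(33) = 3; u(34) = 18; u(35) = 21; u(36) = 16; u(37) = 14; u(38) = 7; u(39) = 21; u(40) = 5; u(41) = 3; u(42) = 8; u(43) = 11; u(44) = 19; u(45) = 7; u(46) = 3; u(47) = 10; u(48) = 13; u(49) = 0.
The sequence repeats with period 48.
So u(2203) = u(0 + ((2203-0) mod 48)) = u(43) = 11.

11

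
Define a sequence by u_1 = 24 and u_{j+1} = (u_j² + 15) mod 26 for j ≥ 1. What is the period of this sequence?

Computing terms: u_1 = 24; u_2 = 19; u_3 = 12; u_4 = 3; u_5 = 24.
The sequence repeats with period 4.

4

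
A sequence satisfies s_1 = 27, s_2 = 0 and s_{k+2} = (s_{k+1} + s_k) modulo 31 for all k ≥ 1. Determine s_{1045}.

10

We have s_1 = 27, s_2 = 0, s_3 = 27, s_4 = 27, s_5 = 23, s_6 = 19, s_7 = 11, s_8 = 30, s_9 = 10, s_{10} = 9, s_{11} = 19, s_{12} = 28, s_{13} = 16, s_{14} = 13, s_{15} = 29, s_{16} = 11, s_{17} = 9, s_{18} = 20, s_{19} = 29, s_{20} = 18, s_{21} = 16, s_{22} = 3, s_{23} = 19, s_{24} = 22, s_{25} = 10, s_{26} = 1, s_{27} = 11, s_{28} = 12, s_{29} = 23, s_{30} = 4, s_{31} = 27, s_{32} = 0.
Since (s_{31}, s_{32}) = (s_1, s_2) = (27, 0) (two consecutive terms determine the rest), the sequence is periodic with period 30.
(1045 - 1) mod 30 = 24, so s_{1045} = s_{25} = 10.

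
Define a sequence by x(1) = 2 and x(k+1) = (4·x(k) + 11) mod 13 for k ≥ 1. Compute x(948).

Computing terms: x(1) = 2; x(2) = 6; x(3) = 9; x(4) = 8; x(5) = 4; x(6) = 1; x(7) = 2.
Since x(7) = x(1) = 2, the sequence is periodic with period 6.
So x(948) = x(1 + ((948-1) mod 6)) = x(6) = 1.

1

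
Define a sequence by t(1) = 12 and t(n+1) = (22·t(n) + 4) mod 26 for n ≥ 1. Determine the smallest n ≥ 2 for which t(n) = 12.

4

Computing terms: t(1) = 12, t(2) = 8, t(3) = 24, t(4) = 12.
The sequence repeats with period 3.
The value 12 next appears (with n ≥ 2) at t(4).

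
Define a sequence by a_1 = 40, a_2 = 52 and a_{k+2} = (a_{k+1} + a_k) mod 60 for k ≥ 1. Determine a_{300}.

Listing terms: a_1 = 40; a_2 = 52; a_3 = 32; a_4 = 24; a_5 = 56; a_6 = 20; a_7 = 16; a_8 = 36; a_9 = 52; a_{10} = 28; a_{11} = 20; a_{12} = 48; a_{13} = 8; a_{14} = 56; a_{15} = 4; a_{16} = 0; a_{17} = 4; a_{18} = 4; a_{19} = 8; a_{20} = 12; a_{21} = 20; a_{22} = 32; a_{23} = 52; a_{24} = 24; a_{25} = 16; a_{26} = 40; a_{27} = 56; a_{28} = 36; a_{29} = 32; a_{30} = 8; a_{31} = 40; a_{32} = 48; a_{33} = 28; a_{34} = 16; a_{35} = 44; a_{36} = 0; a_{37} = 44; a_{38} = 44; a_{39} = 28; a_{40} = 12; a_{41} = 40; a_{42} = 52.
The sequence repeats with period 40.
So a_{300} = a_{1 + ((300-1) mod 40)} = a_{20} = 12.

12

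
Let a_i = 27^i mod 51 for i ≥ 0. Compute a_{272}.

a_0 = 1,  a_1 = 27,  a_2 = 15,  a_3 = 48,  a_4 = 21,  a_5 = 6,  a_6 = 9,  a_7 = 39,  a_8 = 33,  a_9 = 24,  a_{10} = 36,  a_{11} = 3,  a_{12} = 30,  a_{13} = 45,  a_{14} = 42,  a_{15} = 12,  a_{16} = 18,  a_{17} = 27.
Since a_{17} = a_1 = 27, the sequence is eventually periodic: after a pre-period of length 1 it cycles with period 16.
For i ≥ 1, a_i depends only on (i - 1) mod 16. (272 - 1) mod 16 = 15, so a_{272} = a_{16} = 18.

18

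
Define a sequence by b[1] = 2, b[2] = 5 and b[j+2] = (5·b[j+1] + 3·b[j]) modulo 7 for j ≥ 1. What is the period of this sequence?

Computing terms: b[1] = 2; b[2] = 5; b[3] = 3; b[4] = 2; b[5] = 5.
The sequence repeats with period 3.

3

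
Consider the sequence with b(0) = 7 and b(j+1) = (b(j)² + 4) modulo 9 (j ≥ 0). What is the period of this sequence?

Computing terms: b(0) = 7; b(1) = 8; b(2) = 5; b(3) = 2; b(4) = 8.
Since b(4) = b(1) = 8, the sequence is eventually periodic: after a pre-period of length 1 it cycles with period 3.

3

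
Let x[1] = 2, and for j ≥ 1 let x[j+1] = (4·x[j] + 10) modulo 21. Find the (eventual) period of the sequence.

x[1] = 2; x[2] = 18; x[3] = 19; x[4] = 2.
The sequence repeats with period 3.

3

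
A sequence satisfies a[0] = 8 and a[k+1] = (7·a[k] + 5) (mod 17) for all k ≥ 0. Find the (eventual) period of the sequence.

16

Computing terms: a[0] = 8; a[1] = 10; a[2] = 7; a[3] = 3; a[4] = 9; a[5] = 0; a[6] = 5; a[7] = 6; a[8] = 13; a[9] = 11; a[10] = 14; a[11] = 1; a[12] = 12; a[13] = 4; a[14] = 16; a[15] = 15; a[16] = 8.
Since a[16] = a[0] = 8, the sequence is periodic with period 16.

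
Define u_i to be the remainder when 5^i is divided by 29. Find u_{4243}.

5

Computing terms: u_0 = 1; u_1 = 5; u_2 = 25; u_3 = 9; u_4 = 16; u_5 = 22; u_6 = 23; u_7 = 28; u_8 = 24; u_9 = 4; u_{10} = 20; u_{11} = 13; u_{12} = 7; u_{13} = 6; u_{14} = 1.
The sequence repeats with period 14.
(4243 - 0) mod 14 = 1, so u_{4243} = u_1 = 5.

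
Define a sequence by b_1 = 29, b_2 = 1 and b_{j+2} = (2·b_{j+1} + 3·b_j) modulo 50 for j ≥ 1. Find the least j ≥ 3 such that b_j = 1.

6

We have b_1 = 29, b_2 = 1, b_3 = 39, b_4 = 31, b_5 = 29, b_6 = 1.
The sequence repeats with period 4.
The value 1 next appears (with j ≥ 3) at b_6.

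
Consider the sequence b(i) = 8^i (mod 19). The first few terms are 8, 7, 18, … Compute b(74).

We have b(1) = 8, b(2) = 7, b(3) = 18, b(4) = 11, b(5) = 12, b(6) = 1, b(7) = 8.
The sequence repeats with period 6.
So b(74) = b(1 + ((74-1) mod 6)) = b(2) = 7.

7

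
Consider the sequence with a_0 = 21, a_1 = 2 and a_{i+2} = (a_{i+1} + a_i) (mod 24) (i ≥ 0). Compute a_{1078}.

Computing terms: a_0 = 21,  a_1 = 2,  a_2 = 23,  a_3 = 1,  a_4 = 0,  a_5 = 1,  a_6 = 1,  a_7 = 2,  a_8 = 3,  a_9 = 5,  a_{10} = 8,  a_{11} = 13,  a_{12} = 21,  a_{13} = 10,  a_{14} = 7,  a_{15} = 17,  a_{16} = 0,  a_{17} = 17,  a_{18} = 17,  a_{19} = 10,  a_{20} = 3,  a_{21} = 13,  a_{22} = 16,  a_{23} = 5,  a_{24} = 21,  a_{25} = 2.
Since (a_{24}, a_{25}) = (a_0, a_1) = (21, 2) (two consecutive terms determine the rest), the sequence is periodic with period 24.
So a_{1078} = a_{0 + ((1078-0) mod 24)} = a_{22} = 16.

16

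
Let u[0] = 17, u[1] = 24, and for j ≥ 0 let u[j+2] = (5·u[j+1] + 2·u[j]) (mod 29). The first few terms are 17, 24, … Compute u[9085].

Listing terms: u[0] = 17; u[1] = 24; u[2] = 9; u[3] = 6; u[4] = 19; u[5] = 20; u[6] = 22; u[7] = 5; u[8] = 11; u[9] = 7; u[10] = 28; u[11] = 9; u[12] = 14; u[13] = 1; u[14] = 4; u[15] = 22; u[16] = 2; u[17] = 25; u[18] = 13; u[19] = 28; u[20] = 21; u[21] = 16; u[22] = 6; u[23] = 4; u[24] = 3; u[25] = 23; u[26] = 5; u[27] = 13; u[28] = 17; u[29] = 24.
The sequence repeats with period 28.
(9085 - 0) mod 28 = 13, so u[9085] = u[13] = 1.

1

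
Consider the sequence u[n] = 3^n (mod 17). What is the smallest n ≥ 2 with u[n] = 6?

15

Computing terms: u[1] = 3, u[2] = 9, u[3] = 10, u[4] = 13, u[5] = 5, u[6] = 15, u[7] = 11, u[8] = 16, u[9] = 14, u[10] = 8, u[11] = 7, u[12] = 4, u[13] = 12, u[14] = 2, u[15] = 6, u[16] = 1, u[17] = 3.
Since u[17] = u[1] = 3, the sequence is periodic with period 16.
The value 6 first appears (with n ≥ 2) at u[15].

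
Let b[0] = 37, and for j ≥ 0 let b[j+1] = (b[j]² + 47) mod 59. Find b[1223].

Computing terms: b[0] = 37; b[1] = 0; b[2] = 47; b[3] = 14; b[4] = 7; b[5] = 37.
Since b[5] = b[0] = 37, the sequence is periodic with period 5.
(1223 - 0) mod 5 = 3, so b[1223] = b[3] = 14.

14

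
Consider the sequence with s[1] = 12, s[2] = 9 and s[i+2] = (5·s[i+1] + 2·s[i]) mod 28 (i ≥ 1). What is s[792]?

15

Computing terms: s[1] = 12,  s[2] = 9,  s[3] = 13,  s[4] = 27,  s[5] = 21,  s[6] = 19,  s[7] = 25,  s[8] = 23,  s[9] = 25,  s[10] = 3,  s[11] = 9,  s[12] = 23,  s[13] = 21,  s[14] = 11,  s[15] = 13,  s[16] = 3,  s[17] = 13,  s[18] = 15,  s[19] = 17,  s[20] = 3,  s[21] = 21,  s[22] = 27,  s[23] = 9,  s[24] = 15,  s[25] = 9,  s[26] = 19,  s[27] = 1,  s[28] = 15,  s[29] = 21,  s[30] = 23,  s[31] = 17,  s[32] = 19,  s[33] = 17,  s[34] = 11,  s[35] = 5,  s[36] = 19,  s[37] = 21,  s[38] = 3,  s[39] = 1,  s[40] = 11,  s[41] = 1,  s[42] = 27,  s[43] = 25,  s[44] = 11,  s[45] = 21,  s[46] = 15,  s[47] = 5,  s[48] = 27,  s[49] = 5,  s[50] = 23,  s[51] = 13,  s[52] = 27.
Since (s[51], s[52]) = (s[3], s[4]) = (13, 27) (two consecutive terms determine the rest), the sequence is eventually periodic: after a pre-period of length 2 it cycles with period 48.
For i ≥ 3, s[i] depends only on (i - 3) mod 48. (792 - 3) mod 48 = 21, so s[792] = s[24] = 15.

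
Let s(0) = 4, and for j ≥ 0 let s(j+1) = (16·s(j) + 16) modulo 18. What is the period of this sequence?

Computing terms: s(0) = 4; s(1) = 8; s(2) = 0; s(3) = 16; s(4) = 2; s(5) = 12; s(6) = 10; s(7) = 14; s(8) = 6; s(9) = 4.
The sequence repeats with period 9.

9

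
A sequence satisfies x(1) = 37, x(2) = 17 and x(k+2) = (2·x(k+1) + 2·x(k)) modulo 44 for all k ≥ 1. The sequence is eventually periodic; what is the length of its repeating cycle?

x(1) = 37, x(2) = 17, x(3) = 20, x(4) = 30, x(5) = 12, x(6) = 40, x(7) = 16, x(8) = 24, x(9) = 36, x(10) = 32, x(11) = 4, x(12) = 28, x(13) = 20, x(14) = 8, x(15) = 12, x(16) = 40.
Since (x(15), x(16)) = (x(5), x(6)) = (12, 40) (two consecutive terms determine the rest), the sequence is eventually periodic: after a pre-period of length 4 it cycles with period 10.

10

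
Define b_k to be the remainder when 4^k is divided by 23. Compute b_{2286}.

b_0 = 1,  b_1 = 4,  b_2 = 16,  b_3 = 18,  b_4 = 3,  b_5 = 12,  b_6 = 2,  b_7 = 8,  b_8 = 9,  b_9 = 13,  b_{10} = 6,  b_{11} = 1.
Since b_{11} = b_0 = 1, the sequence is periodic with period 11.
So b_{2286} = b_{0 + ((2286-0) mod 11)} = b_9 = 13.

13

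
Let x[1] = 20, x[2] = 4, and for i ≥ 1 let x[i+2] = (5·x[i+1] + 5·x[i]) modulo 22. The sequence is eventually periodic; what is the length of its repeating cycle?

We have x[1] = 20; x[2] = 4; x[3] = 10; x[4] = 4; x[5] = 4; x[6] = 18; x[7] = 0; x[8] = 2; x[9] = 10; x[10] = 16; x[11] = 20; x[12] = 4.
Since (x[11], x[12]) = (x[1], x[2]) = (20, 4) (two consecutive terms determine the rest), the sequence is periodic with period 10.

10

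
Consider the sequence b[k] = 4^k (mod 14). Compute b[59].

2

Computing terms: b[1] = 4, b[2] = 2, b[3] = 8, b[4] = 4.
The sequence repeats with period 3.
So b[59] = b[1 + ((59-1) mod 3)] = b[2] = 2.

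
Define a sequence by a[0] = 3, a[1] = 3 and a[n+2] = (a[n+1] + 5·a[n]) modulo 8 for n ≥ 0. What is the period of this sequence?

12

Listing terms: a[0] = 3; a[1] = 3; a[2] = 2; a[3] = 1; a[4] = 3; a[5] = 0; a[6] = 7; a[7] = 7; a[8] = 2; a[9] = 5; a[10] = 7; a[11] = 0; a[12] = 3; a[13] = 3.
The sequence repeats with period 12.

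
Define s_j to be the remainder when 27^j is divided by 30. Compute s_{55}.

3

s_1 = 27; s_2 = 9; s_3 = 3; s_4 = 21; s_5 = 27.
Since s_5 = s_1 = 27, the sequence is periodic with period 4.
So s_{55} = s_{1 + ((55-1) mod 4)} = s_3 = 3.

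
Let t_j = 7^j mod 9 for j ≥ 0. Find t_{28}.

We have t_0 = 1, t_1 = 7, t_2 = 4, t_3 = 1.
Since t_3 = t_0 = 1, the sequence is periodic with period 3.
So t_{28} = t_{0 + ((28-0) mod 3)} = t_1 = 7.

7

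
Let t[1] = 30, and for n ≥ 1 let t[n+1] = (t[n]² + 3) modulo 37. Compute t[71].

t[1] = 30, t[2] = 15, t[3] = 6, t[4] = 2, t[5] = 7, t[6] = 15.
Since t[6] = t[2] = 15, the sequence is eventually periodic: after a pre-period of length 1 it cycles with period 4.
For n ≥ 2, t[n] depends only on (n - 2) mod 4. (71 - 2) mod 4 = 1, so t[71] = t[3] = 6.

6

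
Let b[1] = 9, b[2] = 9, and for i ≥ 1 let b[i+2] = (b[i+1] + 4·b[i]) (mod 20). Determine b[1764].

5

Computing terms: b[1] = 9, b[2] = 9, b[3] = 5, b[4] = 1, b[5] = 1, b[6] = 5, b[7] = 9, b[8] = 9.
The sequence repeats with period 6.
So b[1764] = b[1 + ((1764-1) mod 6)] = b[6] = 5.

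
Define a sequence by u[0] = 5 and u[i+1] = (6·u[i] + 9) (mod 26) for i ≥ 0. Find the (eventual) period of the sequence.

Computing terms: u[0] = 5,  u[1] = 13,  u[2] = 9,  u[3] = 11,  u[4] = 23,  u[5] = 17,  u[6] = 7,  u[7] = 25,  u[8] = 3,  u[9] = 1,  u[10] = 15,  u[11] = 21,  u[12] = 5.
The sequence repeats with period 12.

12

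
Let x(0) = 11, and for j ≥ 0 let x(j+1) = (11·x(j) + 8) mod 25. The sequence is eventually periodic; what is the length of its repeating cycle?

Listing terms: x(0) = 11,  x(1) = 4,  x(2) = 2,  x(3) = 5,  x(4) = 13,  x(5) = 1,  x(6) = 19,  x(7) = 17,  x(8) = 20,  x(9) = 3,  x(10) = 16,  x(11) = 9,  x(12) = 7,  x(13) = 10,  x(14) = 18,  x(15) = 6,  x(16) = 24,  x(17) = 22,  x(18) = 0,  x(19) = 8,  x(20) = 21,  x(21) = 14,  x(22) = 12,  x(23) = 15,  x(24) = 23,  x(25) = 11.
Since x(25) = x(0) = 11, the sequence is periodic with period 25.

25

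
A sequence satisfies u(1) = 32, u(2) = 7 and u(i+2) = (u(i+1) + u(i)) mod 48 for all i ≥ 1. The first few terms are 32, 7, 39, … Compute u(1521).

35

u(1) = 32; u(2) = 7; u(3) = 39; u(4) = 46; u(5) = 37; u(6) = 35; u(7) = 24; u(8) = 11; u(9) = 35; u(10) = 46; u(11) = 33; u(12) = 31; u(13) = 16; u(14) = 47; u(15) = 15; u(16) = 14; u(17) = 29; u(18) = 43; u(19) = 24; u(20) = 19; u(21) = 43; u(22) = 14; u(23) = 9; u(24) = 23; u(25) = 32; u(26) = 7.
The sequence repeats with period 24.
So u(1521) = u(1 + ((1521-1) mod 24)) = u(9) = 35.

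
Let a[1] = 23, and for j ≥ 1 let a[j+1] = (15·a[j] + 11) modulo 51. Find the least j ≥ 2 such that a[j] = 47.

Computing terms: a[1] = 23; a[2] = 50; a[3] = 47; a[4] = 2; a[5] = 41; a[6] = 14; a[7] = 17; a[8] = 11; a[9] = 23.
Since a[9] = a[1] = 23, the sequence is periodic with period 8.
The value 47 first appears (with j ≥ 2) at a[3].

3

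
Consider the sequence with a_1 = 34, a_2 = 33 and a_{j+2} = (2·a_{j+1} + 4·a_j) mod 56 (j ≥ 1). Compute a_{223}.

48

Computing terms: a_1 = 34, a_2 = 33, a_3 = 34, a_4 = 32, a_5 = 32, a_6 = 24, a_7 = 8, a_8 = 0, a_9 = 32, a_{10} = 8, a_{11} = 32, a_{12} = 40, a_{13} = 40, a_{14} = 16, a_{15} = 24, a_{16} = 0, a_{17} = 40, a_{18} = 24, a_{19} = 40, a_{20} = 8, a_{21} = 8, a_{22} = 48, a_{23} = 16, a_{24} = 0, a_{25} = 8, a_{26} = 16, a_{27} = 8, a_{28} = 24, a_{29} = 24, a_{30} = 32, a_{31} = 48, a_{32} = 0, a_{33} = 24, a_{34} = 48, a_{35} = 24, a_{36} = 16, a_{37} = 16, a_{38} = 40, a_{39} = 32, a_{40} = 0, a_{41} = 16, a_{42} = 32, a_{43} = 16, a_{44} = 48, a_{45} = 48, a_{46} = 8, a_{47} = 40, a_{48} = 0, a_{49} = 48, a_{50} = 40, a_{51} = 48, a_{52} = 32, a_{53} = 32.
Since (a_{52}, a_{53}) = (a_4, a_5) = (32, 32) (two consecutive terms determine the rest), the sequence is eventually periodic: after a pre-period of length 3 it cycles with period 48.
For j ≥ 4, a_j depends only on (j - 4) mod 48. (223 - 4) mod 48 = 27, so a_{223} = a_{31} = 48.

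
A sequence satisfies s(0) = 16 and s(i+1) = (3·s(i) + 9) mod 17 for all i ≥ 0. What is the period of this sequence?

16

s(0) = 16, s(1) = 6, s(2) = 10, s(3) = 5, s(4) = 7, s(5) = 13, s(6) = 14, s(7) = 0, s(8) = 9, s(9) = 2, s(10) = 15, s(11) = 3, s(12) = 1, s(13) = 12, s(14) = 11, s(15) = 8, s(16) = 16.
Since s(16) = s(0) = 16, the sequence is periodic with period 16.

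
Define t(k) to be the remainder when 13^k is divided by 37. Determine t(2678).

We have t(1) = 13, t(2) = 21, t(3) = 14, t(4) = 34, t(5) = 35, t(6) = 11, t(7) = 32, t(8) = 9, t(9) = 6, t(10) = 4, t(11) = 15, t(12) = 10, t(13) = 19, t(14) = 25, t(15) = 29, t(16) = 7, t(17) = 17, t(18) = 36, t(19) = 24, t(20) = 16, t(21) = 23, t(22) = 3, t(23) = 2, t(24) = 26, t(25) = 5, t(26) = 28, t(27) = 31, t(28) = 33, t(29) = 22, t(30) = 27, t(31) = 18, t(32) = 12, t(33) = 8, t(34) = 30, t(35) = 20, t(36) = 1, t(37) = 13.
Since t(37) = t(1) = 13, the sequence is periodic with period 36.
So t(2678) = t(1 + ((2678-1) mod 36)) = t(14) = 25.

25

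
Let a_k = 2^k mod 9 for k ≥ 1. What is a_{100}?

7

Listing terms: a_1 = 2; a_2 = 4; a_3 = 8; a_4 = 7; a_5 = 5; a_6 = 1; a_7 = 2.
Since a_7 = a_1 = 2, the sequence is periodic with period 6.
So a_{100} = a_{1 + ((100-1) mod 6)} = a_4 = 7.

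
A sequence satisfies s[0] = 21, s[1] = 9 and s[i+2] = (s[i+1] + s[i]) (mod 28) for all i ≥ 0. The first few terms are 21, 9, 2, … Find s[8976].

21

Listing terms: s[0] = 21; s[1] = 9; s[2] = 2; s[3] = 11; s[4] = 13; s[5] = 24; s[6] = 9; s[7] = 5; s[8] = 14; s[9] = 19; s[10] = 5; s[11] = 24; s[12] = 1; s[13] = 25; s[14] = 26; s[15] = 23; s[16] = 21; s[17] = 16; s[18] = 9; s[19] = 25; s[20] = 6; s[21] = 3; s[22] = 9; s[23] = 12; s[24] = 21; s[25] = 5; s[26] = 26; s[27] = 3; s[28] = 1; s[29] = 4; s[30] = 5; s[31] = 9; s[32] = 14; s[33] = 23; s[34] = 9; s[35] = 4; s[36] = 13; s[37] = 17; s[38] = 2; s[39] = 19; s[40] = 21; s[41] = 12; s[42] = 5; s[43] = 17; s[44] = 22; s[45] = 11; s[46] = 5; s[47] = 16; s[48] = 21; s[49] = 9.
Since (s[48], s[49]) = (s[0], s[1]) = (21, 9) (two consecutive terms determine the rest), the sequence is periodic with period 48.
(8976 - 0) mod 48 = 0, so s[8976] = s[0] = 21.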